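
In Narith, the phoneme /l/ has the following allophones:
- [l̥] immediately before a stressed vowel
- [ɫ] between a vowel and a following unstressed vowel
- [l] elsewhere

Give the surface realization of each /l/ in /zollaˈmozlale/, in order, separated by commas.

[l], [l], [l], [ɫ]

Occurrence 1 (position 3): no conditioning environment matches → elsewhere allophone [l].
Occurrence 2 (position 4): no conditioning environment matches → elsewhere allophone [l].
Occurrence 3 (position 9): no conditioning environment matches → elsewhere allophone [l].
Occurrence 4 (position 11): between a vowel and a following unstressed vowel → [ɫ].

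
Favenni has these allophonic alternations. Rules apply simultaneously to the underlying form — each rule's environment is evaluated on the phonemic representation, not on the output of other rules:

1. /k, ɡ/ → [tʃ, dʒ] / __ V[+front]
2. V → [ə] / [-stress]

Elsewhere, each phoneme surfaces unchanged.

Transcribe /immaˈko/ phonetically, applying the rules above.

/i/ — word-initial, in an unstressed syllable — surfaces as [ə] (rule 2).
/m/ (between /i/ and /m/): no rule targets it → [m].
/m/ (between /m/ and /a/): no rule targets it → [m].
/a/ (between /m/ and /k/) occurs in an unstressed syllable → [ə] by rule 2.
/k/ (between /a/ and /o/) is in the target of rule 1 but the environment (before a front vowel) is not met → [k].
/o/ (word-final) is in the target of rule 2 but the environment (in an unstressed syllable) is not met → [o].

[əmməˈko]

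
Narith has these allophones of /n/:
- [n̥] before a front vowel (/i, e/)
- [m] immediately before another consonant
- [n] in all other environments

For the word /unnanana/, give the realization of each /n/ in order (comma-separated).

[m], [n], [n], [n]

Occurrence 1 (position 2): immediately before another consonant → [m].
Occurrence 2 (position 3): no conditioning environment matches → elsewhere allophone [n].
Occurrence 3 (position 5): no conditioning environment matches → elsewhere allophone [n].
Occurrence 4 (position 7): no conditioning environment matches → elsewhere allophone [n].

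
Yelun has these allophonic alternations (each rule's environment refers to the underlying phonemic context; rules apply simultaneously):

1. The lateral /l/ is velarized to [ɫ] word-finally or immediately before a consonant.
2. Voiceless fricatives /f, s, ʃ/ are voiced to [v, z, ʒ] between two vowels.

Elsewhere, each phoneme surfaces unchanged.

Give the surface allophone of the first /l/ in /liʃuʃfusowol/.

/l/ — word-initial; rule 1 does not apply here → [l].

[l]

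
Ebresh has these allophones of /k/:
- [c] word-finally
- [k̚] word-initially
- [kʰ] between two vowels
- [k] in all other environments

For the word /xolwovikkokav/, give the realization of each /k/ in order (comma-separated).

Occurrence 1 (position 8): no conditioning environment matches → elsewhere allophone [k].
Occurrence 2 (position 9): no conditioning environment matches → elsewhere allophone [k].
Occurrence 3 (position 11): between two vowels → [kʰ].

[k], [k], [kʰ]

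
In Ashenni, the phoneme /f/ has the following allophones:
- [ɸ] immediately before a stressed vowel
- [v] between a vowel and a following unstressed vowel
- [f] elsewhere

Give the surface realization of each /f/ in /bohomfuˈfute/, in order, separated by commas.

[f], [ɸ]

Occurrence 1 (position 6): no conditioning environment matches → elsewhere allophone [f].
Occurrence 2 (position 8): immediately before a stressed vowel → [ɸ].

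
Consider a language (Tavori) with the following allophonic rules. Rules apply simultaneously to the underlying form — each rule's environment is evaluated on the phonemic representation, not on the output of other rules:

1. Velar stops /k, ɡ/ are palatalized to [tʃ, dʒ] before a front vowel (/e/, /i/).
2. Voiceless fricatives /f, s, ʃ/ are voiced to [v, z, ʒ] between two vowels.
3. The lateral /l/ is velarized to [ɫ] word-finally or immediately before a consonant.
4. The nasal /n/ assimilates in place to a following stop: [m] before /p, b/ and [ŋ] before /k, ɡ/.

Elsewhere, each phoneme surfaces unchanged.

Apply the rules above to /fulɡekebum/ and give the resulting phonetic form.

/f/ (word-initial) fails the environment for rule 2, so it stays [f].
/u/ (between /f/ and /l/): no rule targets it → [u].
Rule 3 applies to /l/ (between /u/ and /ɡ/: word-finally or immediately before a consonant) → [ɫ].
/ɡ/ — between /l/ and /e/, before a front vowel — surfaces as [dʒ] (rule 1).
/e/ (between /ɡ/ and /k/) is unaffected → [e].
Rule 1 applies to /k/ (between /e/ and /e/: before a front vowel) → [tʃ].
/e/ stays [e].
/b/ (between /e/ and /u/) is unaffected → [b].
/u/ (between /b/ and /m/): no rule targets it → [u].
/m/ (word-final): no rule targets it → [m].

[fuɫdʒetʃebum]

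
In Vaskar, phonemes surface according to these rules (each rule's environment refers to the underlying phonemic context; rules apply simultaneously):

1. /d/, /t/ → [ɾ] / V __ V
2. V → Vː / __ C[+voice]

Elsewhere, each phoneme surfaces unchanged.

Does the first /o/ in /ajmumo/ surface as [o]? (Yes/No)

Yes

/o/ (word-final) fails the environment for rule 2, so it stays [o].
The actual realization is [o], which matches [o].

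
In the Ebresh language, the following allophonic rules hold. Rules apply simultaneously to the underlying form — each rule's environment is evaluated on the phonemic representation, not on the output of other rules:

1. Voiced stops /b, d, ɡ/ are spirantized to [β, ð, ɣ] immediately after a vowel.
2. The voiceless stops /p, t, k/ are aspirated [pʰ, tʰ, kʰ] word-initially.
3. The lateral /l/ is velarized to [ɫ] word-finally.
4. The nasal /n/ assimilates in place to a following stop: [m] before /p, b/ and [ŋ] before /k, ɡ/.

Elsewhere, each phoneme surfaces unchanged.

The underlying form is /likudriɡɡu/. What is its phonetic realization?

[likuðriɣɡu]

/l/ (word-initial): rule 3 targets it, but not word-finally → unchanged [l].
/i/ (between /l/ and /k/): no rule targets it → [i].
/k/ (between /i/ and /u/): rule 2 targets it, but not word-initially → unchanged [k].
/u/ — not in any rule's target class → [u].
/d/ — between /u/ and /r/, immediately after a vowel — surfaces as [ð] (rule 1).
/r/ — not in any rule's target class → [r].
/i/ stays [i].
/ɡ/ — between /i/ and /ɡ/, immediately after a vowel — surfaces as [ɣ] (rule 1).
/ɡ/ (between /ɡ/ and /u/) is in the target of rule 1 but the environment (immediately after a vowel) is not met → [ɡ].
/u/ — not in any rule's target class → [u].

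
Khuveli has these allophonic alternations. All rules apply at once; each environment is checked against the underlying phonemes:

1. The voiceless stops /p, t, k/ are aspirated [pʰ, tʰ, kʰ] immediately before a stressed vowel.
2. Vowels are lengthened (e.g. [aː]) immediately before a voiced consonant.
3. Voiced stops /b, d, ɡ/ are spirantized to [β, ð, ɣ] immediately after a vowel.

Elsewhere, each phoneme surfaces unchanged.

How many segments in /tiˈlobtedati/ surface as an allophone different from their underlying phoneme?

5

Segments that undergo a rule: /i/ → [iː] (rule 2); /o/ → [oː] (rule 2); /b/ → [β] (rule 3); /e/ → [eː] (rule 2); /d/ → [ð] (rule 3).
All other segments surface unchanged.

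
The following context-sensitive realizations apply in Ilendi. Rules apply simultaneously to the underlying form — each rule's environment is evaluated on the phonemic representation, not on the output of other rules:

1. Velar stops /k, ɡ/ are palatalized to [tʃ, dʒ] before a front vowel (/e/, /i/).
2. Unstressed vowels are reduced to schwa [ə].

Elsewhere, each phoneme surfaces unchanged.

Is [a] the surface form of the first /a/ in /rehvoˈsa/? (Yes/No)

Yes

/a/ (word-final) fails the environment for rule 2, so it stays [a].
The actual realization is [a], which matches [a].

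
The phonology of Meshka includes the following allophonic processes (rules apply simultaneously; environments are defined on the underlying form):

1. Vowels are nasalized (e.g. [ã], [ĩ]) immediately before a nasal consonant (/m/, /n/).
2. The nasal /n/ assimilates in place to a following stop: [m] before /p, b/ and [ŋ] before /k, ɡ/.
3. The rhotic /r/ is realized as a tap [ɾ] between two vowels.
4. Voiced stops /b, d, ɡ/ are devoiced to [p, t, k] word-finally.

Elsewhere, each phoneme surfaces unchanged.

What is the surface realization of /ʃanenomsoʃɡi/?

[ʃãnẽnõmsoʃɡi]

/ʃ/ (word-initial): no rule targets it → [ʃ].
/a/ meets the environment for rule 1 (before a nasal consonant) → [ã].
/n/ (between /a/ and /e/): rule 2 targets it, but not before a labial or velar stop → unchanged [n].
Rule 1 applies to /e/ (between /n/ and /n/: before a nasal consonant) → [ẽ].
/n/ — between /e/ and /o/; rule 2 does not apply here → [n].
/o/ — between /n/ and /m/, before a nasal consonant — surfaces as [õ] (rule 1).
/m/ — not in any rule's target class → [m].
/s/ — not in any rule's target class → [s].
/o/ (between /s/ and /ʃ/) fails the environment for rule 1, so it stays [o].
/ʃ/ — not in any rule's target class → [ʃ].
/ɡ/ (between /ʃ/ and /i/) fails the environment for rule 4, so it stays [ɡ].
/i/ (word-final) is in the target of rule 1 but the environment (before a nasal consonant) is not met → [i].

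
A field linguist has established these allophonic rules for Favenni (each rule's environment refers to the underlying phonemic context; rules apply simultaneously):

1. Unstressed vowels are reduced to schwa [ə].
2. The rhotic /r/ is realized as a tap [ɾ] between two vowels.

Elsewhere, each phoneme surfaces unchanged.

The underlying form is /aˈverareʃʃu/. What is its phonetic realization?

Rule 1 applies to /a/ (word-initial: in an unstressed syllable) → [ə].
/e/ (between /v/ and /r/) fails the environment for rule 1, so it stays [e].
/r/ (between /e/ and /a/) occurs between two vowels → [ɾ] by rule 2.
/a/ (between /r/ and /r/): in an unstressed syllable, so rule 1 applies → [ə].
/r/ — between /a/ and /e/, between two vowels — surfaces as [ɾ] (rule 2).
/e/ meets the environment for rule 1 (in an unstressed syllable) → [ə].
/u/ (word-final): in an unstressed syllable, so rule 1 applies → [ə].

[əˈveɾəɾəʃʃə]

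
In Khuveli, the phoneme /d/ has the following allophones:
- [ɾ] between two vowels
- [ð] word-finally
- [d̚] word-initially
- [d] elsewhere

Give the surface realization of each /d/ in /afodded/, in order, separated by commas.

Occurrence 1 (position 4): no conditioning environment matches → elsewhere allophone [d].
Occurrence 2 (position 5): no conditioning environment matches → elsewhere allophone [d].
Occurrence 3 (position 7): word-finally → [ð].

[d], [d], [ð]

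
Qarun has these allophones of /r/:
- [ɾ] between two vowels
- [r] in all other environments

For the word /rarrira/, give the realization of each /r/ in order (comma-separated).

[r], [r], [r], [ɾ]

Occurrence 1 (position 1): no conditioning environment matches → elsewhere allophone [r].
Occurrence 2 (position 3): no conditioning environment matches → elsewhere allophone [r].
Occurrence 3 (position 4): no conditioning environment matches → elsewhere allophone [r].
Occurrence 4 (position 6): between two vowels → [ɾ].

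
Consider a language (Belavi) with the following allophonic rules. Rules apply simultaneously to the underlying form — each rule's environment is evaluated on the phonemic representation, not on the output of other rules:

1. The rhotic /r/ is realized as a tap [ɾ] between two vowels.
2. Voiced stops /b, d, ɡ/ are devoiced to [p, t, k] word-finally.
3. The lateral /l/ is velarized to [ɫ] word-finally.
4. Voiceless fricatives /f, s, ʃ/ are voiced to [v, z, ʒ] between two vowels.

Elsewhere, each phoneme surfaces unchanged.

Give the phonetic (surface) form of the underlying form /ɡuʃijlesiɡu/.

[ɡuʒijleziɡu]

/ɡ/ — word-initial; rule 2 does not apply here → [ɡ].
/u/ (between /ɡ/ and /ʃ/): no rule targets it → [u].
/ʃ/ (between /u/ and /i/) occurs between two vowels → [ʒ] by rule 4.
/i/ — not in any rule's target class → [i].
/j/ (between /i/ and /l/) is unaffected → [j].
/l/ (between /j/ and /e/) is in the target of rule 3 but the environment (word-finally) is not met → [l].
/e/ (between /l/ and /s/) is unaffected → [e].
/s/ (between /e/ and /i/): between two vowels, so rule 4 applies → [z].
/i/ stays [i].
/ɡ/ (between /i/ and /u/): rule 2 targets it, but not word-finally → unchanged [ɡ].
/u/ (word-final) is unaffected → [u].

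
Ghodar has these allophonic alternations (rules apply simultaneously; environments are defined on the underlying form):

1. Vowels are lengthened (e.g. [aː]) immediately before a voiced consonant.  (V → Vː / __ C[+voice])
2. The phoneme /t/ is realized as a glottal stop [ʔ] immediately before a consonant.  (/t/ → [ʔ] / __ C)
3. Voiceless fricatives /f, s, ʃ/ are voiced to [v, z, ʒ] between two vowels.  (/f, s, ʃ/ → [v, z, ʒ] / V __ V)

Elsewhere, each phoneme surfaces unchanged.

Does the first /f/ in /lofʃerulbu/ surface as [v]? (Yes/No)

/f/ — between /o/ and /ʃ/; rule 3 does not apply here → [f].
The actual realization is [f], not [v].

No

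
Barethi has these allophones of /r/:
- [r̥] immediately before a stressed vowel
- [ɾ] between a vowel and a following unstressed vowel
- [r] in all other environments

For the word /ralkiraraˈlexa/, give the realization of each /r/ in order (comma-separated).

Occurrence 1 (position 1): no conditioning environment matches → elsewhere allophone [r].
Occurrence 2 (position 6): between a vowel and a following unstressed vowel → [ɾ].
Occurrence 3 (position 8): between a vowel and a following unstressed vowel → [ɾ].

[r], [ɾ], [ɾ]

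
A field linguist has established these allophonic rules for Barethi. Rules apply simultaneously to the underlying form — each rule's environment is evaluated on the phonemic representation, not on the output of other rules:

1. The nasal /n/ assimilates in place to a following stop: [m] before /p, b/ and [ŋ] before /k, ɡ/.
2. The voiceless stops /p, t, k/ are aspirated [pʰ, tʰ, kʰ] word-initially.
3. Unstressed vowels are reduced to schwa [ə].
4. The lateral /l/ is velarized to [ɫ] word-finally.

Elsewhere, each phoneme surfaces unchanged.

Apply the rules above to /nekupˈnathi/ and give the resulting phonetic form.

/n/ (word-initial) is in the target of rule 1 but the environment (before a labial or velar stop) is not met → [n].
/e/ — between /n/ and /k/, in an unstressed syllable — surfaces as [ə] (rule 3).
/k/ (between /e/ and /u/): rule 2 targets it, but not word-initially → unchanged [k].
Rule 3 applies to /u/ (between /k/ and /p/: in an unstressed syllable) → [ə].
/p/ (between /u/ and /n/) is in the target of rule 2 but the environment (word-initially) is not met → [p].
/n/ (between /p/ and /a/): rule 1 targets it, but not before a labial or velar stop → unchanged [n].
/a/ (between /n/ and /t/) is in the target of rule 3 but the environment (in an unstressed syllable) is not met → [a].
/t/ (between /a/ and /h/) is in the target of rule 2 but the environment (word-initially) is not met → [t].
/h/ — not in any rule's target class → [h].
/i/ (word-final) occurs in an unstressed syllable → [ə] by rule 3.

[nəkəpˈnathə]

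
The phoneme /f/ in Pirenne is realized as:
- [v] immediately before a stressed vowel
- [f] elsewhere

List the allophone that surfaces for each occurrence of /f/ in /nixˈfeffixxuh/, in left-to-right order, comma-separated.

[v], [f], [f]

Occurrence 1 (position 4): immediately before a stressed vowel → [v].
Occurrence 2 (position 6): no conditioning environment matches → elsewhere allophone [f].
Occurrence 3 (position 7): no conditioning environment matches → elsewhere allophone [f].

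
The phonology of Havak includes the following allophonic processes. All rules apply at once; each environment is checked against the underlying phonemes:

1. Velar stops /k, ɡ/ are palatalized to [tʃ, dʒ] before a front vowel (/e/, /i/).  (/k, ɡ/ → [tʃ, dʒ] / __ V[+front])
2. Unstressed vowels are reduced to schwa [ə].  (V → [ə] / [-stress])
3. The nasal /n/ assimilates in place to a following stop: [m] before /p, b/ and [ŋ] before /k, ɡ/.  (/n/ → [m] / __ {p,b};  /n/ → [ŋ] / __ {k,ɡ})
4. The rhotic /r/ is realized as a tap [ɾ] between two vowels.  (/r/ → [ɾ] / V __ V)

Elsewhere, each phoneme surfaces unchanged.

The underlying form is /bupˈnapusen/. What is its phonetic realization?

[bəpˈnapəsən]

/u/ (between /b/ and /p/): in an unstressed syllable, so rule 2 applies → [ə].
/n/ — between /p/ and /a/; rule 3 does not apply here → [n].
/a/ — between /n/ and /p/; rule 2 does not apply here → [a].
/u/ (between /p/ and /s/): in an unstressed syllable, so rule 2 applies → [ə].
Rule 2 applies to /e/ (between /s/ and /n/: in an unstressed syllable) → [ə].
/n/ — word-final; rule 3 does not apply here → [n].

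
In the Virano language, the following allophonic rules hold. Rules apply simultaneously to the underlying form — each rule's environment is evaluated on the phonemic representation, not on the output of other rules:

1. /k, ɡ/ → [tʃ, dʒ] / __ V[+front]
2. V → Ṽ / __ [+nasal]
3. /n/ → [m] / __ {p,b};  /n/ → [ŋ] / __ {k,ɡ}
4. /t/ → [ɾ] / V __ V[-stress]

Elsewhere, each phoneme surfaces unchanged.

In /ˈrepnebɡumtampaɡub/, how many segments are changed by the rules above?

Segments that undergo a rule: /u/ → [ũ] (rule 2); /a/ → [ã] (rule 2).
All other segments surface unchanged.

2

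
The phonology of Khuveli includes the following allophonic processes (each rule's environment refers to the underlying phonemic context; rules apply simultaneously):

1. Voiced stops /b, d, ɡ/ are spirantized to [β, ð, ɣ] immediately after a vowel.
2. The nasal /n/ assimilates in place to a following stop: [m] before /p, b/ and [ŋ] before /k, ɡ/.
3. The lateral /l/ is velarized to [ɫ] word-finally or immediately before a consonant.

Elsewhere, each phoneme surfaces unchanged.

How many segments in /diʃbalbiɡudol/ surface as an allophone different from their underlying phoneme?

Segments that undergo a rule: /l/ → [ɫ] (rule 3); /ɡ/ → [ɣ] (rule 1); /d/ → [ð] (rule 1); /l/ → [ɫ] (rule 3).
All other segments surface unchanged.

4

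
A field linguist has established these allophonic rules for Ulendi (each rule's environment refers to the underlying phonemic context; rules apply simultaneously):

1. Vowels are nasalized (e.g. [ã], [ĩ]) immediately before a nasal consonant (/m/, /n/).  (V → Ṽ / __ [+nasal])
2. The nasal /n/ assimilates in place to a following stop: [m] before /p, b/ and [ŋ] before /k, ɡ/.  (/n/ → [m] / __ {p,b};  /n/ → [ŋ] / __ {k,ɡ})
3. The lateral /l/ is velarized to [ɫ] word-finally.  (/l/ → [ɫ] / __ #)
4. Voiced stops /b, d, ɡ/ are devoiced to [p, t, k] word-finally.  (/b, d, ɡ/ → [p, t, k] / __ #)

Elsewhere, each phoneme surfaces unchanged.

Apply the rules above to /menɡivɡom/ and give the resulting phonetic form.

[mẽŋɡivɡõm]

/m/ (word-initial): no rule targets it → [m].
Rule 1 applies to /e/ (between /m/ and /n/: before a nasal consonant) → [ẽ].
/n/ (between /e/ and /ɡ/): before a labial or velar stop, so rule 2 applies → [ŋ].
/ɡ/ — between /n/ and /i/; rule 4 does not apply here → [ɡ].
/i/ (between /ɡ/ and /v/) fails the environment for rule 1, so it stays [i].
/v/ — not in any rule's target class → [v].
/ɡ/ — between /v/ and /o/; rule 4 does not apply here → [ɡ].
/o/ (between /ɡ/ and /m/) occurs before a nasal consonant → [õ] by rule 1.
/m/ — not in any rule's target class → [m].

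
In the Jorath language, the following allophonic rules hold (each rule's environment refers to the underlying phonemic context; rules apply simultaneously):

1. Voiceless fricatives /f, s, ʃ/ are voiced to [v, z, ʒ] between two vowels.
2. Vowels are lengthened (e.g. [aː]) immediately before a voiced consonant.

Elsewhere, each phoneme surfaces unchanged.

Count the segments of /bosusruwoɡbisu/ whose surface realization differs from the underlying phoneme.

4

Segments that undergo a rule: /s/ → [z] (rule 1); /u/ → [uː] (rule 2); /o/ → [oː] (rule 2); /s/ → [z] (rule 1).
All other segments surface unchanged.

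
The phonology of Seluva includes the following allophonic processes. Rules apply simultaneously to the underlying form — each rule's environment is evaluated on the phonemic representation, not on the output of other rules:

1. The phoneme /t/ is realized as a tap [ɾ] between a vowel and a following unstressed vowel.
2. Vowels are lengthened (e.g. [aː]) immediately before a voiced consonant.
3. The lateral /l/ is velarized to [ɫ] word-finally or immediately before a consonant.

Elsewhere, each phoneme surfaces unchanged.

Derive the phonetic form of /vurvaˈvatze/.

[vuːrvaːˈvatze]

/v/ (word-initial): no rule targets it → [v].
/u/ meets the environment for rule 2 (before a voiced consonant) → [uː].
/r/ stays [r].
/v/ (between /r/ and /a/) is unaffected → [v].
/a/ (between /v/ and /v/) occurs before a voiced consonant → [aː] by rule 2.
/v/ (between /a/ and /a/): no rule targets it → [v].
/a/ (between /v/ and /t/) fails the environment for rule 2, so it stays [a].
/t/ — between /a/ and /z/; rule 1 does not apply here → [t].
/z/ (between /t/ and /e/): no rule targets it → [z].
/e/ (word-final) fails the environment for rule 2, so it stays [e].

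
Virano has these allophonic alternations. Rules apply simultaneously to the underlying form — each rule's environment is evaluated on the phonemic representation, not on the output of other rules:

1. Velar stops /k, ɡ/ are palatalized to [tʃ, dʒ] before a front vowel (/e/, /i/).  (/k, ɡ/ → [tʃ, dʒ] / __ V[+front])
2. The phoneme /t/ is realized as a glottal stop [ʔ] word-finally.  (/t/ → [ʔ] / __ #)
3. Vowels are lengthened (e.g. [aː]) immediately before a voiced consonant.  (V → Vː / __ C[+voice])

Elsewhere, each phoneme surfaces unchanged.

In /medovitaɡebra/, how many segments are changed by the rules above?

Segments that undergo a rule: /e/ → [eː] (rule 3); /o/ → [oː] (rule 3); /a/ → [aː] (rule 3); /ɡ/ → [dʒ] (rule 1); /e/ → [eː] (rule 3).
All other segments surface unchanged.

5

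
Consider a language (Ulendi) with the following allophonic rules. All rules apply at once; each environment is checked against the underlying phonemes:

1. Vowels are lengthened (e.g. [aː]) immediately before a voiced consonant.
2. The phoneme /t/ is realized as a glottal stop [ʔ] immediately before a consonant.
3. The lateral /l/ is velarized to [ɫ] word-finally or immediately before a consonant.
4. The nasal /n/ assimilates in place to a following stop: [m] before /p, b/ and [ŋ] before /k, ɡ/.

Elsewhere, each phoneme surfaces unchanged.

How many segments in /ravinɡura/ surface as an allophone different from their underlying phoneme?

Segments that undergo a rule: /a/ → [aː] (rule 1); /i/ → [iː] (rule 1); /n/ → [ŋ] (rule 4); /u/ → [uː] (rule 1).
All other segments surface unchanged.

4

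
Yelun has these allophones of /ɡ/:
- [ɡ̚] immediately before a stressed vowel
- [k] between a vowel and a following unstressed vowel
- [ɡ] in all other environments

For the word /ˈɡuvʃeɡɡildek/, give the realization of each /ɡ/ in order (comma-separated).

[ɡ̚], [ɡ], [ɡ]

Occurrence 1 (position 1): immediately before a stressed vowel → [ɡ̚].
Occurrence 2 (position 6): no conditioning environment matches → elsewhere allophone [ɡ].
Occurrence 3 (position 7): no conditioning environment matches → elsewhere allophone [ɡ].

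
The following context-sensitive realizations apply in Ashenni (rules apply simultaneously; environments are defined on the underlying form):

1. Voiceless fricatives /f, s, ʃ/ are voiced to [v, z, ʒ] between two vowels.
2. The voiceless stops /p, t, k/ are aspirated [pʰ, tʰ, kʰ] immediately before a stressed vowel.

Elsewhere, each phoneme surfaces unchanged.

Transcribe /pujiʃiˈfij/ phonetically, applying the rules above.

/p/ (word-initial) fails the environment for rule 2, so it stays [p].
/u/ stays [u].
/j/ — not in any rule's target class → [j].
/i/ — not in any rule's target class → [i].
Rule 1 applies to /ʃ/ (between /i/ and /i/: between two vowels) → [ʒ].
/i/ (between /ʃ/ and /f/) is unaffected → [i].
/f/ — between /i/ and /i/, between two vowels — surfaces as [v] (rule 1).
/i/ — not in any rule's target class → [i].
/j/ — not in any rule's target class → [j].

[pujiʒiˈvij]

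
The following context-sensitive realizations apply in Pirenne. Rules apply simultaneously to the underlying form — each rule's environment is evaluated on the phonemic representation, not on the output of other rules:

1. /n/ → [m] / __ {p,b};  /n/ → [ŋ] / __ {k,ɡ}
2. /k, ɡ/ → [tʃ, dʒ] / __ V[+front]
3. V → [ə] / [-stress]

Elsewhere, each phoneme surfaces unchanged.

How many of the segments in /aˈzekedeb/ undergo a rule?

4

Segments that undergo a rule: /a/ → [ə] (rule 3); /k/ → [tʃ] (rule 2); /e/ → [ə] (rule 3); /e/ → [ə] (rule 3).
All other segments surface unchanged.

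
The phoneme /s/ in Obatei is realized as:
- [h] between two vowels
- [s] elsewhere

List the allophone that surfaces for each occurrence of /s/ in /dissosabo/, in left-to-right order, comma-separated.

[s], [s], [h]

Occurrence 1 (position 3): no conditioning environment matches → elsewhere allophone [s].
Occurrence 2 (position 4): no conditioning environment matches → elsewhere allophone [s].
Occurrence 3 (position 6): between two vowels → [h].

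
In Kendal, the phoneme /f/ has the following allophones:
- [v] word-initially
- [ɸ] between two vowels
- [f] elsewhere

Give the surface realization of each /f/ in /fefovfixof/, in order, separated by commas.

[v], [ɸ], [f], [f]

Occurrence 1 (position 1): word-initially → [v].
Occurrence 2 (position 3): between two vowels → [ɸ].
Occurrence 3 (position 6): no conditioning environment matches → elsewhere allophone [f].
Occurrence 4 (position 10): no conditioning environment matches → elsewhere allophone [f].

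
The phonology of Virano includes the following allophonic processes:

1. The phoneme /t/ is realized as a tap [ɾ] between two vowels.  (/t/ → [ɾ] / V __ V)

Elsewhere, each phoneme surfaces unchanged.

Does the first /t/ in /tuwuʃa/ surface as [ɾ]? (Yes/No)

/t/ (word-initial) fails the environment for rule 1, so it stays [t].
The actual realization is [t], not [ɾ].

No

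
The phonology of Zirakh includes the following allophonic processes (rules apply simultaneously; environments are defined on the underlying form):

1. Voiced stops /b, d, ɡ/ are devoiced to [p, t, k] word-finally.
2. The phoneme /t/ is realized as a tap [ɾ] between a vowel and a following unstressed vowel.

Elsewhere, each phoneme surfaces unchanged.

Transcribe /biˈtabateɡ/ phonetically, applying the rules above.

[biˈtabaɾek]

/b/ (word-initial): rule 1 targets it, but not word-finally → unchanged [b].
/i/ — not in any rule's target class → [i].
/t/ (between /i/ and /a/) is in the target of rule 2 but the environment (between a vowel and a following unstressed vowel) is not met → [t].
/a/ (between /t/ and /b/) is unaffected → [a].
/b/ — between /a/ and /a/; rule 1 does not apply here → [b].
/a/ — not in any rule's target class → [a].
/t/ meets the environment for rule 2 (between a vowel and a following unstressed vowel) → [ɾ].
/e/ stays [e].
/ɡ/ — word-final, word-finally — surfaces as [k] (rule 1).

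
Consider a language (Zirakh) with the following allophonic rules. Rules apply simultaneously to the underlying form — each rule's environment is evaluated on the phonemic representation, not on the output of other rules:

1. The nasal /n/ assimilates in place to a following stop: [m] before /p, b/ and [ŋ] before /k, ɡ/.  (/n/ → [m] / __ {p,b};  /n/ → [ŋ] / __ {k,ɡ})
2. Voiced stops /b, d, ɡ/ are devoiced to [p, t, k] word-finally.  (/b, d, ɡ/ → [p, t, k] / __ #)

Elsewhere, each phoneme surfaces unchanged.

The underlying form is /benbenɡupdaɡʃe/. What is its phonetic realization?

/b/ (word-initial) is in the target of rule 2 but the environment (word-finally) is not met → [b].
/n/ (between /e/ and /b/): before a labial or velar stop, so rule 1 applies → [m].
/b/ (between /n/ and /e/) is in the target of rule 2 but the environment (word-finally) is not met → [b].
/n/ (between /e/ and /ɡ/) occurs before a labial or velar stop → [ŋ] by rule 1.
/ɡ/ (between /n/ and /u/) is in the target of rule 2 but the environment (word-finally) is not met → [ɡ].
/d/ (between /p/ and /a/) fails the environment for rule 2, so it stays [d].
/ɡ/ (between /a/ and /ʃ/) fails the environment for rule 2, so it stays [ɡ].

[bembeŋɡupdaɡʃe]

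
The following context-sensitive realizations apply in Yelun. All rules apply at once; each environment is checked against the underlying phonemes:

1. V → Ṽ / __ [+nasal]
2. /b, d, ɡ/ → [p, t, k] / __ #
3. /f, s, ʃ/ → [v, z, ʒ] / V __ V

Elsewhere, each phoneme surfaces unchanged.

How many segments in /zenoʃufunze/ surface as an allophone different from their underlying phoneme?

4

Segments that undergo a rule: /e/ → [ẽ] (rule 1); /ʃ/ → [ʒ] (rule 3); /f/ → [v] (rule 3); /u/ → [ũ] (rule 1).
All other segments surface unchanged.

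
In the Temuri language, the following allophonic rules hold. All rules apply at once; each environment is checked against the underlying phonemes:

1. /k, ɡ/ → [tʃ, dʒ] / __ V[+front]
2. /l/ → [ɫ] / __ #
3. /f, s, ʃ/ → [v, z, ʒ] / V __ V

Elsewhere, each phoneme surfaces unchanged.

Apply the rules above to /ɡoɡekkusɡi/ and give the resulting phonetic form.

[ɡodʒekkusdʒi]

/ɡ/ (word-initial): rule 1 targets it, but not before a front vowel → unchanged [ɡ].
/o/ stays [o].
/ɡ/ — between /o/ and /e/, before a front vowel — surfaces as [dʒ] (rule 1).
/e/ (between /ɡ/ and /k/) is unaffected → [e].
/k/ — between /e/ and /k/; rule 1 does not apply here → [k].
/k/ (between /k/ and /u/): rule 1 targets it, but not before a front vowel → unchanged [k].
/u/ — not in any rule's target class → [u].
/s/ (between /u/ and /ɡ/): rule 3 targets it, but not between two vowels → unchanged [s].
Rule 1 applies to /ɡ/ (between /s/ and /i/: before a front vowel) → [dʒ].
/i/ — not in any rule's target class → [i].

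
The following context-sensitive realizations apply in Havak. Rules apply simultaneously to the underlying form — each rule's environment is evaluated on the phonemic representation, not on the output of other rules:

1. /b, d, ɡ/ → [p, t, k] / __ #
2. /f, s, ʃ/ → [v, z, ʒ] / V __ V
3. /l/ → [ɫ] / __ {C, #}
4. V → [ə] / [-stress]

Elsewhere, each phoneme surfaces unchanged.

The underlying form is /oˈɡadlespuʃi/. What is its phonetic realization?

[əˈɡadləspəʒə]

/o/ meets the environment for rule 4 (in an unstressed syllable) → [ə].
/ɡ/ (between /o/ and /a/) is in the target of rule 1 but the environment (word-finally) is not met → [ɡ].
/a/ (between /ɡ/ and /d/): rule 4 targets it, but not in an unstressed syllable → unchanged [a].
/d/ — between /a/ and /l/; rule 1 does not apply here → [d].
/l/ (between /d/ and /e/) fails the environment for rule 3, so it stays [l].
/e/ (between /l/ and /s/): in an unstressed syllable, so rule 4 applies → [ə].
/s/ — between /e/ and /p/; rule 2 does not apply here → [s].
/p/ stays [p].
/u/ (between /p/ and /ʃ/) occurs in an unstressed syllable → [ə] by rule 4.
/ʃ/ (between /u/ and /i/) occurs between two vowels → [ʒ] by rule 2.
Rule 4 applies to /i/ (word-final: in an unstressed syllable) → [ə].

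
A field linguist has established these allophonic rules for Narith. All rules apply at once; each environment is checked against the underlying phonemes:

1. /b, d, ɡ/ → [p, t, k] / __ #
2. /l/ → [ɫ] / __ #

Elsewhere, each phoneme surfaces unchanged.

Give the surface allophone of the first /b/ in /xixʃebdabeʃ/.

/b/ (between /e/ and /d/): rule 1 targets it, but not word-finally → unchanged [b].

[b]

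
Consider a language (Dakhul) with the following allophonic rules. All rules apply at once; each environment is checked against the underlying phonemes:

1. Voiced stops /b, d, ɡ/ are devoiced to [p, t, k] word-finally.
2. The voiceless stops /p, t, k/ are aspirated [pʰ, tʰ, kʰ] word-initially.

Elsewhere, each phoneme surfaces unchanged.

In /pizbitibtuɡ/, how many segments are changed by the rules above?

2

Segments that undergo a rule: /p/ → [pʰ] (rule 2); /ɡ/ → [k] (rule 1).
All other segments surface unchanged.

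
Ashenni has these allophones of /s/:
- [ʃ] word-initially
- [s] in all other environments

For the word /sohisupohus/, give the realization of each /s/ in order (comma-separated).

Occurrence 1 (position 1): word-initially → [ʃ].
Occurrence 2 (position 5): no conditioning environment matches → elsewhere allophone [s].
Occurrence 3 (position 11): no conditioning environment matches → elsewhere allophone [s].

[ʃ], [s], [s]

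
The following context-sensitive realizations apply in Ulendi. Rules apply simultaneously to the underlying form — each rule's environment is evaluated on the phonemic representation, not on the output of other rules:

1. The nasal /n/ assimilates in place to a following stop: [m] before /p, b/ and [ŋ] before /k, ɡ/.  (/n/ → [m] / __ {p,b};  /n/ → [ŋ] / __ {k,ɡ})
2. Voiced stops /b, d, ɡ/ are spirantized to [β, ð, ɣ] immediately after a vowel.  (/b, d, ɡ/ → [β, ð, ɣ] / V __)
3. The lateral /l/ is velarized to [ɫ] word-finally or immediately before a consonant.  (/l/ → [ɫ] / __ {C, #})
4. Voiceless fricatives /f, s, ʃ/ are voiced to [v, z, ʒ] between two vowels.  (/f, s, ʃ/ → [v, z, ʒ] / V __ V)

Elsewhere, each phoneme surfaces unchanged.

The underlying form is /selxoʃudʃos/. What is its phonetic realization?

/s/ (word-initial) is in the target of rule 4 but the environment (between two vowels) is not met → [s].
/e/ (between /s/ and /l/): no rule targets it → [e].
/l/ (between /e/ and /x/): word-finally or immediately before a consonant, so rule 3 applies → [ɫ].
/x/ (between /l/ and /o/) is unaffected → [x].
/o/ (between /x/ and /ʃ/): no rule targets it → [o].
/ʃ/ (between /o/ and /u/) occurs between two vowels → [ʒ] by rule 4.
/u/ stays [u].
Rule 2 applies to /d/ (between /u/ and /ʃ/: immediately after a vowel) → [ð].
/ʃ/ (between /d/ and /o/) fails the environment for rule 4, so it stays [ʃ].
/o/ (between /ʃ/ and /s/) is unaffected → [o].
/s/ (word-final): rule 4 targets it, but not between two vowels → unchanged [s].

[seɫxoʒuðʃos]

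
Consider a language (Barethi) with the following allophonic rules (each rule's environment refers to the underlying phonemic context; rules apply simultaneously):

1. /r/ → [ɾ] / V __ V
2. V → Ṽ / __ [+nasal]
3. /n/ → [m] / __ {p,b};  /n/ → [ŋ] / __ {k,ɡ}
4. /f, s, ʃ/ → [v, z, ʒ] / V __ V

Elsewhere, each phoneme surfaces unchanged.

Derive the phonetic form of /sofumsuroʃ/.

/s/ (word-initial): rule 4 targets it, but not between two vowels → unchanged [s].
/o/ (between /s/ and /f/): rule 2 targets it, but not before a nasal consonant → unchanged [o].
/f/ (between /o/ and /u/) occurs between two vowels → [v] by rule 4.
/u/ (between /f/ and /m/) occurs before a nasal consonant → [ũ] by rule 2.
/m/ stays [m].
/s/ (between /m/ and /u/): rule 4 targets it, but not between two vowels → unchanged [s].
/u/ (between /s/ and /r/) fails the environment for rule 2, so it stays [u].
/r/ (between /u/ and /o/) occurs between two vowels → [ɾ] by rule 1.
/o/ — between /r/ and /ʃ/; rule 2 does not apply here → [o].
/ʃ/ (word-final) is in the target of rule 4 but the environment (between two vowels) is not met → [ʃ].

[sovũmsuɾoʃ]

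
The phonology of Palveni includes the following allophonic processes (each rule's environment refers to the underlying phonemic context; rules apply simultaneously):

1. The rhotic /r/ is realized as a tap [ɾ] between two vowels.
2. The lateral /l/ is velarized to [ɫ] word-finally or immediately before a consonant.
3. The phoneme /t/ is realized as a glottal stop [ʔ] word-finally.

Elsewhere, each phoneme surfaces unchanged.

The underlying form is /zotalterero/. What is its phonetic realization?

[zotaɫteɾeɾo]

/z/ (word-initial) is unaffected → [z].
/o/ (between /z/ and /t/) is unaffected → [o].
/t/ (between /o/ and /a/) is in the target of rule 3 but the environment (word-finally) is not met → [t].
/a/ — not in any rule's target class → [a].
Rule 2 applies to /l/ (between /a/ and /t/: word-finally or immediately before a consonant) → [ɫ].
/t/ (between /l/ and /e/): rule 3 targets it, but not word-finally → unchanged [t].
/e/ stays [e].
/r/ (between /e/ and /e/) occurs between two vowels → [ɾ] by rule 1.
/e/ (between /r/ and /r/) is unaffected → [e].
/r/ meets the environment for rule 1 (between two vowels) → [ɾ].
/o/ (word-final): no rule targets it → [o].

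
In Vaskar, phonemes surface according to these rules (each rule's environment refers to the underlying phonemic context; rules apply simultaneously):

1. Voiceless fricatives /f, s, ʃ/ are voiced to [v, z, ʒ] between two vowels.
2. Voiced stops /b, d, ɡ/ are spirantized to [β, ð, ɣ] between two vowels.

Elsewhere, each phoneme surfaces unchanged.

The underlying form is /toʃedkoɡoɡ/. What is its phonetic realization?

[toʒedkoɣoɡ]

/t/ stays [t].
/o/ stays [o].
/ʃ/ (between /o/ and /e/): between two vowels, so rule 1 applies → [ʒ].
/e/ (between /ʃ/ and /d/): no rule targets it → [e].
/d/ — between /e/ and /k/; rule 2 does not apply here → [d].
/k/ (between /d/ and /o/) is unaffected → [k].
/o/ — not in any rule's target class → [o].
/ɡ/ (between /o/ and /o/) occurs between two vowels → [ɣ] by rule 2.
/o/ (between /ɡ/ and /ɡ/): no rule targets it → [o].
/ɡ/ (word-final): rule 2 targets it, but not between two vowels → unchanged [ɡ].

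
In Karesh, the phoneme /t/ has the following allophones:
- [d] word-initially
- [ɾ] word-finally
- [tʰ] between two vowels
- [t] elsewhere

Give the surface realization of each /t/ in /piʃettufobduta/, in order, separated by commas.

Occurrence 1 (position 5): no conditioning environment matches → elsewhere allophone [t].
Occurrence 2 (position 6): no conditioning environment matches → elsewhere allophone [t].
Occurrence 3 (position 13): between two vowels → [tʰ].

[t], [t], [tʰ]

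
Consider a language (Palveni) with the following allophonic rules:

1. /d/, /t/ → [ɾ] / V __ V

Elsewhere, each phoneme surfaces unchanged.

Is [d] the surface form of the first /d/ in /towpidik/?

No

/d/ (between /i/ and /i/): between two vowels, so rule 1 applies → [ɾ].
The actual realization is [ɾ], not [d].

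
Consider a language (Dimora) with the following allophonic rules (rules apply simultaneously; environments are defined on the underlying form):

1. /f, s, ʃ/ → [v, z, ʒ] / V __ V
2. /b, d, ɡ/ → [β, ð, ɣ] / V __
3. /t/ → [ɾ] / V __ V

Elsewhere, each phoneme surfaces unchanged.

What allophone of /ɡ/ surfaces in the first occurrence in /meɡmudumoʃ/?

/ɡ/ — between /e/ and /m/, immediately after a vowel — surfaces as [ɣ] (rule 2).

[ɣ]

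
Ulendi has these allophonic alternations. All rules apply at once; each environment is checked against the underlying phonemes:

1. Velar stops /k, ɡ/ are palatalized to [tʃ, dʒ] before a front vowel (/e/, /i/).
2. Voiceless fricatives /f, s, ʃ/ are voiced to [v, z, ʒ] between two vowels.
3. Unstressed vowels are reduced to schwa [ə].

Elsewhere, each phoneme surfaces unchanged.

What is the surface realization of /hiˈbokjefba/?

[həˈbokjəfbə]

/i/ (between /h/ and /b/) occurs in an unstressed syllable → [ə] by rule 3.
/o/ (between /b/ and /k/): rule 3 targets it, but not in an unstressed syllable → unchanged [o].
/k/ (between /o/ and /j/): rule 1 targets it, but not before a front vowel → unchanged [k].
/e/ (between /j/ and /f/) occurs in an unstressed syllable → [ə] by rule 3.
/f/ — between /e/ and /b/; rule 2 does not apply here → [f].
/a/ meets the environment for rule 3 (in an unstressed syllable) → [ə].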